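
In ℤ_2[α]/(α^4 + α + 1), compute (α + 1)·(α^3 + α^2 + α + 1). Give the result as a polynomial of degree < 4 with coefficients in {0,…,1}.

α

Multiply in ℤ_2[α]: (α + 1)·(α^3 + α^2 + α + 1) = α^4 + 1.
Reduce using α^4 ≡ α + 1 (mod α^4 + α + 1).
Reduced: α.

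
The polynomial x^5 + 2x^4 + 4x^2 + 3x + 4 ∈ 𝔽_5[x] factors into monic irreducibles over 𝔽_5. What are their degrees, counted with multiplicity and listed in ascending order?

Write h(x) = x^5 + 2x^4 + 4x^2 + 3x + 4.
Roots in 𝔽_5: h(0) = 4; h(1) = 4; h(2) = 0 → root; h(3) = 4; h(4) = 1.
Linear factors from roots: (x + 3).
Complete factorization: h(x) = (x + 3)·(x^4 + 4x^3 + 3x^2 + 3).
Factor degrees with multiplicity: 1 + 4 = 5.

1, 4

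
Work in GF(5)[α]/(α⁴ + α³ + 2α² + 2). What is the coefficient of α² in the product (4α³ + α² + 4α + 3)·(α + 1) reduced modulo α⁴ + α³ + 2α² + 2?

2

Multiply in GF(5)[α]: (4α³ + α² + 4α + 3)·(α + 1) = 4α⁴ + 2α + 3.
Reduce using α⁴ ≡ 4α³ + 3α² + 3 (mod α⁴ + α³ + 2α² + 2).
Reduced: α³ + 2α² + 2α.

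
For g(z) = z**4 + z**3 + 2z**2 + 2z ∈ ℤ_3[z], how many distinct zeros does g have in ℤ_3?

3

Evaluate at each of the 3 elements of ℤ_3:
g(0) = 0 → root; g(1) = 0 → root; g(2) = 0 → root.
Roots: {0, 1, 2}.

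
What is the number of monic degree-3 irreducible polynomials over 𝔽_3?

8

Gauss's count: N_{3}(3) = (1/3) Σ_{d|3} μ(3/d)·3^d.
Divisors of 3: 1, 3; μ(3/d) for each: -1, 1.
Σ = − 3^1 + 3^3 = 24.
N = 24/3 = 8.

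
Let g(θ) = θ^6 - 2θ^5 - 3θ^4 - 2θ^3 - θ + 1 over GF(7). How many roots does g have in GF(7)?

Evaluate at each of the 7 elements of GF(7):
g(0) = 1; g(1) = 1; g(2) = 5; g(3) = 0 → root; g(4) = 1; g(5) = 1; g(6) = 4.
Roots: {3}.

1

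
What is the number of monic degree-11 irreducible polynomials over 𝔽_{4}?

381300

The number of monic irreducibles of degree 11 over GF(4) is (1/11)·Σ_{d∣11} μ(11/d) 4^d.
Divisors of 11: 1, 11; μ(11/d) for each: -1, 1.
Σ = − 4^1 + 4^11 = 4194300.
N = 4194300/11 = 381300.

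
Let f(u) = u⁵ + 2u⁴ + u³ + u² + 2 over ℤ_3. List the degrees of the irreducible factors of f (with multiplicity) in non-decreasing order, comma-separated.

1, 2, 2

Roots in ℤ_3: f(0) = 2; f(1) = 1; f(2) = 0 → root.
Linear factors from roots: (u + 1).
Complete factorization: f(u) = (u + 1)·(u² + 1)·(u² + u + 2).
Factor degrees with multiplicity: 1 + 2 + 2 = 5.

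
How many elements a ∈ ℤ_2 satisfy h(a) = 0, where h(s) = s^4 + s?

Evaluate at each of the 2 elements of ℤ_2:
h(0) = 0 → root; h(1) = 0 → root.
Roots: {0, 1}.

2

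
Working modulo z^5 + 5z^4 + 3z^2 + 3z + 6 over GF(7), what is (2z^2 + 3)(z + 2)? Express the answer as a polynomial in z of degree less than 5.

Multiply in GF(7)[z]: (2z^2 + 3)·(z + 2) = 2z^3 + 4z^2 + 3z + 6.
Reduced: 2z^3 + 4z^2 + 3z + 6.

2z^3 + 4z^2 + 3z + 6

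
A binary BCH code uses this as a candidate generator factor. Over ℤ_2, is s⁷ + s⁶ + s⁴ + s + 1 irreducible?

Yes

Write g(s) = s⁷ + s⁶ + s⁴ + s + 1.
Check for roots in ℤ_2: g(0) = 1; g(1) = 1.
No roots, so no linear factors.
Monic irreducibles of degree 2 over GF(2): s² + s + 1.
None of them divide g (all give nonzero remainder).
Monic irreducibles of degree 3 over GF(2): s³ + s + 1, s³ + s² + 1.
None of them divide g (all give nonzero remainder).
No irreducible factor of degree ≤ 3 exists, so g is irreducible over GF(2).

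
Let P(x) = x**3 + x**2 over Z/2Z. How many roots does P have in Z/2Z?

2

Evaluate at each of the 2 elements of Z/2Z:
P(0) = 0 → root; P(1) = 0 → root.
Roots: {0, 1}.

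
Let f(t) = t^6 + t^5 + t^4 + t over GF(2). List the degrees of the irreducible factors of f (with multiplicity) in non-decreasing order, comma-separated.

Roots in GF(2): f(0) = 0 → root; f(1) = 0 → root.
Linear factors from roots: (t), (t + 1).
Complete factorization: f(t) = (t)·(t + 1)^2·(t^3 + t^2 + 1).
Factor degrees with multiplicity: 1 + 1 + 1 + 3 = 6.

1, 1, 1, 3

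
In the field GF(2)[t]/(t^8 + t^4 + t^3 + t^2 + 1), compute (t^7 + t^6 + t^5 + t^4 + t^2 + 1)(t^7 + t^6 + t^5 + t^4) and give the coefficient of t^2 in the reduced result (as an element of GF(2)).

0

Multiply in GF(2)[t]: (t^7 + t^6 + t^5 + t^4 + t^2 + 1)·(t^7 + t^6 + t^5 + t^4) = t^14 + t^12 + t^10 + t^9 + t^5 + t^4.
Reduce using t^8 ≡ t^4 + t^3 + t^2 + 1 (mod t^8 + t^4 + t^3 + t^2 + 1).
Reduced: t^7 + t^5.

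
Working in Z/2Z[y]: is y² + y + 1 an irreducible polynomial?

Write m(y) = y² + y + 1.
Check for roots in Z/2Z: m(0) = 1; m(1) = 1.
No roots. A degree-2 polynomial over a field with no linear factor is irreducible.

Yes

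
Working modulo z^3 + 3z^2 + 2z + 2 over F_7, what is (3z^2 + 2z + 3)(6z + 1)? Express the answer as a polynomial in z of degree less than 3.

3z^2 + 5z + 2

Multiply in F_7[z]: (3z^2 + 2z + 3)·(6z + 1) = 4z^3 + z^2 + 6z + 3.
Reduce using z^3 ≡ 4z^2 + 5z + 5 (mod z^3 + 3z^2 + 2z + 2).
Reduced: 3z^2 + 5z + 2.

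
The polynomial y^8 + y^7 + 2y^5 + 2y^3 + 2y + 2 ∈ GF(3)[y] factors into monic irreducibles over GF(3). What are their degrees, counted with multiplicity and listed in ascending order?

8

Write f(y) = y^8 + y^7 + 2y^5 + 2y^3 + 2y + 2.
Roots in GF(3): f(0) = 2; f(1) = 1; f(2) = 2.
Complete factorization: f(y) = (y^8 + y^7 + 2y^5 + 2y^3 + 2y + 2).
Factor degrees with multiplicity: 8 = 8.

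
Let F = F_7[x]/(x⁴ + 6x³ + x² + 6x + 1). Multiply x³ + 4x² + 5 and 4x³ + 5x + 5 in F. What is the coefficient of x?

5

Multiply in F_7[x]: (x³ + 4x² + 5)·(4x³ + 5x + 5) = 4x⁶ + 2x⁵ + 5x⁴ + 3x³ + 6x² + 4x + 4.
Reduce using x⁴ ≡ x³ + 6x² + x + 6 (mod x⁴ + 6x³ + x² + 6x + 1).
Reduced: x³ + x² + 5x + 4.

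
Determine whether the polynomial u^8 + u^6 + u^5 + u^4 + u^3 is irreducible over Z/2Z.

No

Write g(u) = u^8 + u^6 + u^5 + u^4 + u^3.
Check for roots in Z/2Z: g(0) = 0 → root; g(1) = 1.
g(0) = 0, so (u) divides g(u); g is reducible.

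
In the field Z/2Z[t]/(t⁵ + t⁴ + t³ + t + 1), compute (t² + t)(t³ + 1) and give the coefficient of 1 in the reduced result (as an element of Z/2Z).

Multiply in Z/2Z[t]: (t² + t)·(t³ + 1) = t⁵ + t⁴ + t² + t.
Reduce using t⁵ ≡ t⁴ + t³ + t + 1 (mod t⁵ + t⁴ + t³ + t + 1).
Reduced: t³ + t² + 1.

1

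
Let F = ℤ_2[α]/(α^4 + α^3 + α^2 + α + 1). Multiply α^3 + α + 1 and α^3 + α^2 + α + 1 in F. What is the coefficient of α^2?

Multiply in ℤ_2[α]: (α^3 + α + 1)·(α^3 + α^2 + α + 1) = α^6 + α^5 + α^3 + 1.
Reduce using α^4 ≡ α^3 + α^2 + α + 1 (mod α^4 + α^3 + α^2 + α + 1).
Reduced: α^3 + α.

0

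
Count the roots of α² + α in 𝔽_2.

Write h(α) = α² + α.
Evaluate at each of the 2 elements of 𝔽_2:
h(0) = 0 → root; h(1) = 0 → root.
Roots: {0, 1}.

2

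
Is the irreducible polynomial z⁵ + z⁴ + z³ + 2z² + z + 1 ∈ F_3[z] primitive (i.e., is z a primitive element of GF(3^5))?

Write f(z) = z⁵ + z⁴ + z³ + 2z² + z + 1.
|GF(3^5)^×| = 3^5 − 1 = 242. Prime factorization: 242 = 2·11^2.
f is primitive ⇔ z has order 242 in GF(3)[z]/(f), i.e. z^(242/q) ≠ 1 for each prime q | 242.
z^(121) mod f = 2.
z^(22) mod f = z⁴ + 2z² + z + 1.
None equal 1, so z has full order 242; f is primitive.

Yes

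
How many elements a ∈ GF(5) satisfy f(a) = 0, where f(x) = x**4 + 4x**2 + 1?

Evaluate at each of the 5 elements of GF(5):
f(0) = 1; f(1) = 1; f(2) = 3; f(3) = 3; f(4) = 1.
No element is a root.

0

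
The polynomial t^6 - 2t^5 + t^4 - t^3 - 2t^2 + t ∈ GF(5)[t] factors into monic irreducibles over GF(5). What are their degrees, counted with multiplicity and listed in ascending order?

1, 2, 3

Write g(t) = t^6 - 2t^5 + t^4 - t^3 - 2t^2 + t.
Roots in GF(5): g(0) = 0 → root; g(1) = 3; g(2) = 2; g(3) = 2; g(4) = 2.
Linear factors from roots: (t).
Complete factorization: g(t) = (t)·(t^2 + 2)·(t^3 - 2t^2 - t - 2).
Factor degrees with multiplicity: 1 + 2 + 3 = 6.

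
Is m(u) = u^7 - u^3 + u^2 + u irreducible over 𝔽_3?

Check for roots in 𝔽_3: m(0) = 0 → root; m(1) = 2; m(2) = 0 → root.
m(0) = 0, so (u) divides m(u); m is reducible.

No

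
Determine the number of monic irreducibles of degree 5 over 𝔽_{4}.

204

x^(4^5) − x is the product of all monic irreducibles of degree dividing 5; Möbius inversion gives N = (1/5) Σ μ(5/d)·4^d.
Divisors of 5: 1, 5; μ(5/d) for each: -1, 1.
Σ = − 4^1 + 4^5 = 1020.
N = 1020/5 = 204.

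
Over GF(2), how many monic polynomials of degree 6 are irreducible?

9

The number of monic irreducibles of degree 6 over GF(2) is (1/6)·Σ_{d∣6} μ(6/d) 2^d.
Divisors of 6: 1, 2, 3, 6; μ(6/d) for each: 1, -1, -1, 1.
Σ = 2^1 − 2^2 − 2^3 + 2^6 = 54.
N = 54/6 = 9.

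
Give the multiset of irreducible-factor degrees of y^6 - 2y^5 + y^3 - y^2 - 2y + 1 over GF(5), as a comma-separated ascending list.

Write h(y) = y^6 - 2y^5 + y^3 - y^2 - 2y + 1.
Roots in GF(5): h(0) = 1; h(1) = 3; h(2) = 1; h(3) = 1; h(4) = 4.
Complete factorization: h(y) = (y^6 - 2y^5 + y^3 - y^2 - 2y + 1).
Factor degrees with multiplicity: 6 = 6.

6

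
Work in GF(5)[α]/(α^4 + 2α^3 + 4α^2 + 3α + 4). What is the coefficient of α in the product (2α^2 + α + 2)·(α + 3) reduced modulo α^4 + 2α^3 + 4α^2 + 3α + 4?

Multiply in GF(5)[α]: (2α^2 + α + 2)·(α + 3) = 2α^3 + 2α^2 + 1.
Reduced: 2α^3 + 2α^2 + 1.

0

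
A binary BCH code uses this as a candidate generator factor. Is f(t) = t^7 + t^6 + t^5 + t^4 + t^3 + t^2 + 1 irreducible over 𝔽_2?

Check for roots in 𝔽_2: f(0) = 1; f(1) = 1.
No roots, so no linear factors.
Monic irreducibles of degree 2 over GF(2): t^2 + t + 1.
None of them divide f (all give nonzero remainder).
Monic irreducibles of degree 3 over GF(2): t^3 + t + 1, t^3 + t^2 + 1.
None of them divide f (all give nonzero remainder).
No irreducible factor of degree ≤ 3 exists, so f is irreducible over GF(2).

Yes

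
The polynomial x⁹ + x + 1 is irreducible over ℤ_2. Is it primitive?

Write f(x) = x⁹ + x + 1.
|GF(2^9)^×| = 2^9 − 1 = 511. Prime factorization: 511 = 7·73.
f is primitive ⇔ x has order 511 in GF(2)[x]/(f), i.e. x^(511/q) ≠ 1 for each prime q | 511.
x^(73) mod f = 1
x^(7) mod f = x⁷.
Since x^(73) = 1, the order of x divides 73 < 511; not primitive.

No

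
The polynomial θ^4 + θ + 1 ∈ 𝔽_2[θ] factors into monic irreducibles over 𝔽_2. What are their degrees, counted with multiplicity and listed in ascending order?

Write f(θ) = θ^4 + θ + 1.
Roots in 𝔽_2: f(0) = 1; f(1) = 1.
Complete factorization: f(θ) = (θ^4 + θ + 1).
Factor degrees with multiplicity: 4 = 4.

4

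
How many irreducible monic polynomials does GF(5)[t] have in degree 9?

x^(5^9) − x is the product of all monic irreducibles of degree dividing 9; Möbius inversion gives N = (1/9) Σ μ(9/d)·5^d.
Divisors of 9: 1, 3, 9; μ(9/d) for each: 0, -1, 1.
Σ = − 5^3 + 5^9 = 1953000.
N = 1953000/9 = 217000.

217000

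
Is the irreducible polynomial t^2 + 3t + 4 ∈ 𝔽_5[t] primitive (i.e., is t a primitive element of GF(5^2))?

Write f(t) = t^2 + 3t + 4.
|GF(5^2)^×| = 5^2 − 1 = 24. Prime factorization: 24 = 2^3·3.
f is primitive ⇔ t has order 24 in GF(5)[t]/(f), i.e. t^(24/q) ≠ 1 for each prime q | 24.
t^(12) mod f = 1
t^(8) mod f = 3t + 4.
Since t^(12) = 1, the order of t divides 12 < 24; not primitive.

No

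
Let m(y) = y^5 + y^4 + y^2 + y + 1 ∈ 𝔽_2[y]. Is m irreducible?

Yes

Check for roots in 𝔽_2: m(0) = 1; m(1) = 1.
No roots, so no linear factors.
Monic irreducibles of degree 2 over GF(2): y^2 + y + 1.
None of them divide m (all give nonzero remainder).
No irreducible factor of degree ≤ 2 exists, so m is irreducible over GF(2).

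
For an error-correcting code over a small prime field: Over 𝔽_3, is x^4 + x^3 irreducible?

Write h(x) = x^4 + x^3.
Check for roots in 𝔽_3: h(0) = 0 → root; h(1) = 2; h(2) = 0 → root.
h(0) = 0, so (x) divides h(x); h is reducible.

No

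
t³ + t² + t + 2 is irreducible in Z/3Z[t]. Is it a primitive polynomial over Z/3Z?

Write f(t) = t³ + t² + t + 2.
|GF(3^3)^×| = 3^3 − 1 = 26. Prime factorization: 26 = 2·13.
f is primitive ⇔ t has order 26 in GF(3)[t]/(f), i.e. t^(26/q) ≠ 1 for each prime q | 26.
t^(13) mod f = 1
t^(2) mod f = t².
Since t^(13) = 1, the order of t divides 13 < 26; not primitive.

No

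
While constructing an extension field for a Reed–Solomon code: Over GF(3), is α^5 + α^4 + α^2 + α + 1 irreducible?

Yes

Write P(α) = α^5 + α^4 + α^2 + α + 1.
Check for roots in GF(3): P(0) = 1; P(1) = 2; P(2) = 1.
No roots, so no linear factors.
Monic irreducibles of degree 2 over GF(3): α^2 + 1, α^2 + α + 2, α^2 + 2α + 2.
None of them divide P (all give nonzero remainder).
No irreducible factor of degree ≤ 2 exists, so P is irreducible over GF(3).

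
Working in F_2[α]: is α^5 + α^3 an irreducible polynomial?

Write m(α) = α^5 + α^3.
Check for roots in F_2: m(0) = 0 → root; m(1) = 0 → root.
m(0) = 0, so (α) divides m(α); m is reducible.

No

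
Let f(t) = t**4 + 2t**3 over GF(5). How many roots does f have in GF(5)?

2

Evaluate at each of the 5 elements of GF(5):
f(0) = 0 → root; f(1) = 3; f(2) = 2; f(3) = 0 → root; f(4) = 4.
Roots: {0, 3}.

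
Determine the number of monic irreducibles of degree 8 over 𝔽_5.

48750

By the necklace-counting formula, N_5(8) = (1/8) Σ_{d|8} μ(8/d)·5^d.
Divisors of 8: 1, 2, 4, 8; μ(8/d) for each: 0, 0, -1, 1.
Σ = − 5^4 + 5^8 = 390000.
N = 390000/8 = 48750.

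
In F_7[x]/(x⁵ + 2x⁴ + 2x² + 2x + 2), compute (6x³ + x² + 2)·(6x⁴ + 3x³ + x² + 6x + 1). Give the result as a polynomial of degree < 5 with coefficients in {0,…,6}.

Multiply in F_7[x]: (6x³ + x² + 2)·(6x⁴ + 3x³ + x² + 6x + 1) = x⁷ + 3x⁶ + 2x⁵ + 4x³ + 3x² + 5x + 2.
Reduce using x⁵ ≡ 5x⁴ + 5x² + 5x + 5 (mod x⁵ + 2x⁴ + 2x² + 2x + 2).
Reduced: 5x⁴ + 6x² + 3x + 2.

5x^4 + 6x^2 + 3x + 2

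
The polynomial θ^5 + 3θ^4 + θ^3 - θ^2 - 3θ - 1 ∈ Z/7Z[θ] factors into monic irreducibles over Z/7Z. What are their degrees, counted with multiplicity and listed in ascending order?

1, 1, 1, 2

Write f(θ) = θ^5 + 3θ^4 + θ^3 - θ^2 - 3θ - 1.
Linear factors from roots: (θ - 1), (θ - 2), (θ + 3).
Complete factorization: f(θ) = (θ + 3)·(θ - 2)·(θ - 1)·(θ^2 + 3θ + 1).
Factor degrees with multiplicity: 1 + 1 + 1 + 2 = 5.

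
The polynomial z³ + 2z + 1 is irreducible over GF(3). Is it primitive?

Write f(z) = z³ + 2z + 1.
|GF(3^3)^×| = 3^3 − 1 = 26. Prime factorization: 26 = 2·13.
f is primitive ⇔ z has order 26 in GF(3)[z]/(f), i.e. z^(26/q) ≠ 1 for each prime q | 26.
z^(13) mod f = 2.
z^(2) mod f = z².
None equal 1, so z has full order 26; f is primitive.

Yes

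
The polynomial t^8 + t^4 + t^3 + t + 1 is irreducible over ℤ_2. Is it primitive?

No

Write f(t) = t^8 + t^4 + t^3 + t + 1.
|GF(2^8)^×| = 2^8 − 1 = 255. Prime factorization: 255 = 3·5·17.
f is primitive ⇔ t has order 255 in GF(2)[t]/(f), i.e. t^(255/q) ≠ 1 for each prime q | 255.
t^(85) mod f = t^7 + t^5 + t^4 + t^3 + t^2 + 1.
t^(51) mod f = 1
t^(15) mod f = t^5 + t^3 + t^2 + t + 1.
Since t^(51) = 1, the order of t divides 51 < 255; not primitive.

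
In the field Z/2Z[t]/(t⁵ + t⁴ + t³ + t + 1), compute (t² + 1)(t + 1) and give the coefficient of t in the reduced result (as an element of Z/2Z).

1

Multiply in Z/2Z[t]: (t² + 1)·(t + 1) = t³ + t² + t + 1.
Reduced: t³ + t² + t + 1.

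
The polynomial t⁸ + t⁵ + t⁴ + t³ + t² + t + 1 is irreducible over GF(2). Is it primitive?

No

Write f(t) = t⁸ + t⁵ + t⁴ + t³ + t² + t + 1.
|GF(2^8)^×| = 2^8 − 1 = 255. Prime factorization: 255 = 3·5·17.
f is primitive ⇔ t has order 255 in GF(2)[t]/(f), i.e. t^(255/q) ≠ 1 for each prime q | 255.
t^(85) mod f = 1
t^(51) mod f = t⁷ + t⁵ + t³ + t² + t + 1.
t^(15) mod f = t⁶ + t³ + t + 1.
Since t^(85) = 1, the order of t divides 85 < 255; not primitive.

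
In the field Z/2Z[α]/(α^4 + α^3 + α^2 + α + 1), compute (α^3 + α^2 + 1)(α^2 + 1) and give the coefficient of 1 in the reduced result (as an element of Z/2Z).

1

Multiply in Z/2Z[α]: (α^3 + α^2 + 1)·(α^2 + 1) = α^5 + α^4 + α^3 + 1.
Reduce using α^4 ≡ α^3 + α^2 + α + 1 (mod α^4 + α^3 + α^2 + α + 1).
Reduced: α^2 + α + 1.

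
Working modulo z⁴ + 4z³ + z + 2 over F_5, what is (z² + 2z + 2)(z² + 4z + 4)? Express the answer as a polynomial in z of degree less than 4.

Multiply in F_5[z]: (z² + 2z + 2)·(z² + 4z + 4) = z⁴ + z³ + 4z² + z + 3.
Reduce using z⁴ ≡ z³ + 4z + 3 (mod z⁴ + 4z³ + z + 2).
Reduced: 2z³ + 4z² + 1.

2z^3 + 4z^2 + 1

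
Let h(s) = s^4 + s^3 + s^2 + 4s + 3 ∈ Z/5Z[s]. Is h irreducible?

Check for roots in Z/5Z: h(0) = 3; h(1) = 0 → root; h(2) = 4; h(3) = 2; h(4) = 0 → root.
h(1) = 0, so (s − 1) divides h(s); h is reducible.

No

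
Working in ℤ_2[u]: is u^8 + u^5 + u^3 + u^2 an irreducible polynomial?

No

Write g(u) = u^8 + u^5 + u^3 + u^2.
Check for roots in ℤ_2: g(0) = 0 → root; g(1) = 0 → root.
g(0) = 0, so (u) divides g(u); g is reducible.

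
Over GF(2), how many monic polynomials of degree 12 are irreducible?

By the necklace-counting formula, N_2(12) = (1/12) Σ_{d|12} μ(12/d)·2^d.
Divisors of 12: 1, 2, 3, 4, 6, 12; μ(12/d) for each: 0, 1, 0, -1, -1, 1.
Σ = 2^2 − 2^4 − 2^6 + 2^12 = 4020.
N = 4020/12 = 335.

335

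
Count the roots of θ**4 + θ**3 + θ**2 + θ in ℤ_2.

Write g(θ) = θ**4 + θ**3 + θ**2 + θ.
Evaluate at each of the 2 elements of ℤ_2:
g(0) = 0 → root; g(1) = 0 → root.
Roots: {0, 1}.

2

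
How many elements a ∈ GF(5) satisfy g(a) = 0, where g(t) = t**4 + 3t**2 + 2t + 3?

Evaluate at each of the 5 elements of GF(5):
g(0) = 3; g(1) = 4; g(2) = 0 → root; g(3) = 2; g(4) = 0 → root.
Roots: {2, 4}.

2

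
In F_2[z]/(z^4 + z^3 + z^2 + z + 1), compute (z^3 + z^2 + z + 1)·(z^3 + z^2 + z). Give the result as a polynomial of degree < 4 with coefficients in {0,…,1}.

Multiply in F_2[z]: (z^3 + z^2 + z + 1)·(z^3 + z^2 + z) = z^6 + z^4 + z^3 + z.
Reduce using z^4 ≡ z^3 + z^2 + z + 1 (mod z^4 + z^3 + z^2 + z + 1).
Reduced: z^2 + z + 1.

z^2 + z + 1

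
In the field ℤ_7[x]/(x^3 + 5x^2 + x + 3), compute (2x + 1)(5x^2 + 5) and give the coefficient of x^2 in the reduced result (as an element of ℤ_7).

Multiply in ℤ_7[x]: (2x + 1)·(5x^2 + 5) = 3x^3 + 5x^2 + 3x + 5.
Reduce using x^3 ≡ 2x^2 + 6x + 4 (mod x^3 + 5x^2 + x + 3).
Reduced: 4x^2 + 3.

4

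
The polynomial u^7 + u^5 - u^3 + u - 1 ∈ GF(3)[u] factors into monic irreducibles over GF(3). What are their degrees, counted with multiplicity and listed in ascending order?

1, 3, 3

Write h(u) = u^7 + u^5 - u^3 + u - 1.
Roots in GF(3): h(0) = 2; h(1) = 1; h(2) = 0 → root.
Linear factors from roots: (u + 1).
Complete factorization: h(u) = (u + 1)·(u^3 - u - 1)·(u^3 - u^2 + 1).
Factor degrees with multiplicity: 1 + 3 + 3 = 7.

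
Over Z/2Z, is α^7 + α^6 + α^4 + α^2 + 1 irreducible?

Yes

Write g(α) = α^7 + α^6 + α^4 + α^2 + 1.
Check for roots in Z/2Z: g(0) = 1; g(1) = 1.
No roots, so no linear factors.
Monic irreducibles of degree 2 over GF(2): α^2 + α + 1.
None of them divide g (all give nonzero remainder).
Monic irreducibles of degree 3 over GF(2): α^3 + α + 1, α^3 + α^2 + 1.
None of them divide g (all give nonzero remainder).
No irreducible factor of degree ≤ 3 exists, so g is irreducible over GF(2).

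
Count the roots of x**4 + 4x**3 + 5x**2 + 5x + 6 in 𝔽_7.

3

Write g(x) = x**4 + 4x**3 + 5x**2 + 5x + 6.
Evaluate at each of the 7 elements of 𝔽_7:
g(0) = 6; g(1) = 0 → root; g(2) = 0 → root; g(3) = 3; g(4) = 2; g(5) = 0 → root; g(6) = 3.
Roots: {1, 2, 5}.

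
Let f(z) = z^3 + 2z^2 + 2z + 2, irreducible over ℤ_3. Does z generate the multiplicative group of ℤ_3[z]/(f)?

No

|GF(3^3)^×| = 3^3 − 1 = 26. Prime factorization: 26 = 2·13.
f is primitive ⇔ z has order 26 in GF(3)[z]/(f), i.e. z^(26/q) ≠ 1 for each prime q | 26.
z^(13) mod f = 1
z^(2) mod f = z^2.
Since z^(13) = 1, the order of z divides 13 < 26; not primitive.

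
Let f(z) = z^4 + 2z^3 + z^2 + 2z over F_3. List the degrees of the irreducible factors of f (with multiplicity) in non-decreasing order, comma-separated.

Roots in F_3: f(0) = 0 → root; f(1) = 0 → root; f(2) = 1.
Linear factors from roots: (z), (z + 2).
Complete factorization: f(z) = (z)·(z + 2)·(z^2 + 1).
Factor degrees with multiplicity: 1 + 1 + 2 = 4.

1, 1, 2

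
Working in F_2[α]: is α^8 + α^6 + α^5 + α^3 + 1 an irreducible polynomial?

Write m(α) = α^8 + α^6 + α^5 + α^3 + 1.
Check for roots in F_2: m(0) = 1; m(1) = 1.
No roots, so no linear factors.
Monic irreducibles of degree 2 over GF(2): α^2 + α + 1.
None of them divide m (all give nonzero remainder).
Monic irreducibles of degree 3 over GF(2): α^3 + α + 1, α^3 + α^2 + 1.
None of them divide m (all give nonzero remainder).
Monic irreducibles of degree 4 over GF(2): α^4 + α + 1, α^4 + α^3 + 1, α^4 + α^3 + α^2 + α + 1.
None of them divide m (all give nonzero remainder).
No irreducible factor of degree ≤ 4 exists, so m is irreducible over GF(2).

Yes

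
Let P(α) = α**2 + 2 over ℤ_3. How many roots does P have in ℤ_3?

2

Evaluate at each of the 3 elements of ℤ_3:
P(0) = 2; P(1) = 0 → root; P(2) = 0 → root.
Roots: {1, 2}.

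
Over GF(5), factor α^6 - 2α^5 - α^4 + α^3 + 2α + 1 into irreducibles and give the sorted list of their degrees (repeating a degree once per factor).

Write f(α) = α^6 - 2α^5 - α^4 + α^3 + 2α + 1.
Roots in GF(5): f(0) = 1; f(1) = 2; f(2) = 2; f(3) = 1; f(4) = 0 → root.
Linear factors from roots: (α + 1).
Complete factorization: f(α) = (α + 1)·(α^2 + α + 2)·(α^3 + α^2 - α - 2).
Factor degrees with multiplicity: 1 + 2 + 3 = 6.

1, 2, 3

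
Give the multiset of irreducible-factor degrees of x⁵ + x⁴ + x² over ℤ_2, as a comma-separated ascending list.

Write g(x) = x⁵ + x⁴ + x².
Roots in ℤ_2: g(0) = 0 → root; g(1) = 1.
Linear factors from roots: (x).
Complete factorization: g(x) = (x)^2·(x³ + x² + 1).
Factor degrees with multiplicity: 1 + 1 + 3 = 5.

1, 1, 3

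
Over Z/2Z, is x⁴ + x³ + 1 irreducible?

Write P(x) = x⁴ + x³ + 1.
Check for roots in Z/2Z: P(0) = 1; P(1) = 1.
No roots, so no linear factors.
Monic irreducibles of degree 2 over GF(2): x² + x + 1.
None of them divide P (all give nonzero remainder).
No irreducible factor of degree ≤ 2 exists, so P is irreducible over GF(2).

Yes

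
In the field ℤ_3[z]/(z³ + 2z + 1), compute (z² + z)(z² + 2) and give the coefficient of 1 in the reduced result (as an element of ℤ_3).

Multiply in ℤ_3[z]: (z² + z)·(z² + 2) = z⁴ + z³ + 2z² + 2z.
Reduce using z³ ≡ z + 2 (mod z³ + 2z + 1).
Reduced: 2z + 2.

2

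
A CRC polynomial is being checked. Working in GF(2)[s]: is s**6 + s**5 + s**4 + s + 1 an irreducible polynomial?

Yes

Write h(s) = s**6 + s**5 + s**4 + s + 1.
Check for roots in GF(2): h(0) = 1; h(1) = 1.
No roots, so no linear factors.
Monic irreducibles of degree 2 over GF(2): s**2 + s + 1.
None of them divide h (all give nonzero remainder).
Monic irreducibles of degree 3 over GF(2): s**3 + s + 1, s**3 + s**2 + 1.
None of them divide h (all give nonzero remainder).
No irreducible factor of degree ≤ 3 exists, so h is irreducible over GF(2).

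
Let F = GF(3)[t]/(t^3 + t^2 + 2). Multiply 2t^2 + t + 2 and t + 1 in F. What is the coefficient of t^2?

1

Multiply in GF(3)[t]: (2t^2 + t + 2)·(t + 1) = 2t^3 + 2.
Reduce using t^3 ≡ 2t^2 + 1 (mod t^3 + t^2 + 2).
Reduced: t^2 + 1.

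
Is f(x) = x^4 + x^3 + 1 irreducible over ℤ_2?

Yes

Check for roots in ℤ_2: f(0) = 1; f(1) = 1.
No roots, so no linear factors.
Monic irreducibles of degree 2 over GF(2): x^2 + x + 1.
None of them divide f (all give nonzero remainder).
No irreducible factor of degree ≤ 2 exists, so f is irreducible over GF(2).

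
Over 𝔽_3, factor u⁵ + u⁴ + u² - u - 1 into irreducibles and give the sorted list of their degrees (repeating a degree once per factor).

5

Write h(u) = u⁵ + u⁴ + u² - u - 1.
Roots in 𝔽_3: h(0) = 2; h(1) = 1; h(2) = 1.
Complete factorization: h(u) = (u⁵ + u⁴ + u² - u - 1).
Factor degrees with multiplicity: 5 = 5.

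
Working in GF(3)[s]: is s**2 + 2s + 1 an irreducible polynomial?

Write P(s) = s**2 + 2s + 1.
Check for roots in GF(3): P(0) = 1; P(1) = 1; P(2) = 0 → root.
P(2) = 0, so (s − 2) divides P(s); P is reducible.

No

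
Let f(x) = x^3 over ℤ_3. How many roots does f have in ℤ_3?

Evaluate at each of the 3 elements of ℤ_3:
f(0) = 0 → root; f(1) = 1; f(2) = 2.
Roots: {0}.

1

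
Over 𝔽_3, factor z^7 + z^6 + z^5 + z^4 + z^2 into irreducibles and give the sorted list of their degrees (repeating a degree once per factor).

Write f(z) = z^7 + z^6 + z^5 + z^4 + z^2.
Roots in 𝔽_3: f(0) = 0 → root; f(1) = 2; f(2) = 1.
Linear factors from roots: (z).
Complete factorization: f(z) = (z)^2·(z^2 + z + 2)·(z^3 + 2z + 2).
Factor degrees with multiplicity: 1 + 1 + 2 + 3 = 7.

1, 1, 2, 3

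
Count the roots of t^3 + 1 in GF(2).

1

Write f(t) = t^3 + 1.
Evaluate at each of the 2 elements of GF(2):
f(0) = 1; f(1) = 0 → root.
Roots: {1}.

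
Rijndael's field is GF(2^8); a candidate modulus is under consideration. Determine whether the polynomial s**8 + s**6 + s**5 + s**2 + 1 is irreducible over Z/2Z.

Yes

Write g(s) = s**8 + s**6 + s**5 + s**2 + 1.
Check for roots in Z/2Z: g(0) = 1; g(1) = 1.
No roots, so no linear factors.
Monic irreducibles of degree 2 over GF(2): s**2 + s + 1.
None of them divide g (all give nonzero remainder).
Monic irreducibles of degree 3 over GF(2): s**3 + s + 1, s**3 + s**2 + 1.
None of them divide g (all give nonzero remainder).
Monic irreducibles of degree 4 over GF(2): s**4 + s + 1, s**4 + s**3 + 1, s**4 + s**3 + s**2 + s + 1.
None of them divide g (all give nonzero remainder).
No irreducible factor of degree ≤ 4 exists, so g is irreducible over GF(2).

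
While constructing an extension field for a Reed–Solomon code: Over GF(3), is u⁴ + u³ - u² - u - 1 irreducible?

Write g(u) = u⁴ + u³ - u² - u - 1.
Check for roots in GF(3): g(0) = 2; g(1) = 2; g(2) = 2.
No roots, so no linear factors.
Monic irreducibles of degree 2 over GF(3): u² + 1, u² + u - 1, u² - u - 1.
None of them divide g (all give nonzero remainder).
No irreducible factor of degree ≤ 2 exists, so g is irreducible over GF(3).

Yes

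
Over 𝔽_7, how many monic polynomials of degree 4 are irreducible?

588

The number of monic irreducibles of degree 4 over GF(7) is (1/4)·Σ_{d∣4} μ(4/d) 7^d.
Divisors of 4: 1, 2, 4; μ(4/d) for each: 0, -1, 1.
Σ = − 7^2 + 7^4 = 2352.
N = 2352/4 = 588.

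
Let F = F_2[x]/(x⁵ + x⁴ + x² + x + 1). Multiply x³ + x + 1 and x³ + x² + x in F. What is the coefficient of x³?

Multiply in F_2[x]: (x³ + x + 1)·(x³ + x² + x) = x⁶ + x⁵ + x.
Reduce using x⁵ ≡ x⁴ + x² + x + 1 (mod x⁵ + x⁴ + x² + x + 1).
Reduced: x³ + x².

1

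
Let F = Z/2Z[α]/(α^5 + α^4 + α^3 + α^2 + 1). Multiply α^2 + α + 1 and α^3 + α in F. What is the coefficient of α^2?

Multiply in Z/2Z[α]: (α^2 + α + 1)·(α^3 + α) = α^5 + α^4 + α^2 + α.
Reduce using α^5 ≡ α^4 + α^3 + α^2 + 1 (mod α^5 + α^4 + α^3 + α^2 + 1).
Reduced: α^3 + α + 1.

0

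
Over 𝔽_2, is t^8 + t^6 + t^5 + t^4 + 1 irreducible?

Write g(t) = t^8 + t^6 + t^5 + t^4 + 1.
Check for roots in 𝔽_2: g(0) = 1; g(1) = 1.
No roots, so no linear factors.
Monic irreducibles of degree 2 over GF(2): t^2 + t + 1.
None of them divide g (all give nonzero remainder).
Monic irreducibles of degree 3 over GF(2): t^3 + t + 1, t^3 + t^2 + 1.
None of them divide g (all give nonzero remainder).
Monic irreducibles of degree 4 over GF(2): t^4 + t + 1, t^4 + t^3 + 1, t^4 + t^3 + t^2 + t + 1.
None of them divide g (all give nonzero remainder).
No irreducible factor of degree ≤ 4 exists, so g is irreducible over GF(2).

Yes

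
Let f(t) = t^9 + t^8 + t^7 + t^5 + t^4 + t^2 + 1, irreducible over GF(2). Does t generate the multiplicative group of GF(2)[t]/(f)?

|GF(2^9)^×| = 2^9 − 1 = 511. Prime factorization: 511 = 7·73.
f is primitive ⇔ t has order 511 in GF(2)[t]/(f), i.e. t^(511/q) ≠ 1 for each prime q | 511.
t^(73) mod f = t^8 + t^5 + t^4 + t^3 + t^2 + 1.
t^(7) mod f = t^7.
None equal 1, so t has full order 511; f is primitive.

Yes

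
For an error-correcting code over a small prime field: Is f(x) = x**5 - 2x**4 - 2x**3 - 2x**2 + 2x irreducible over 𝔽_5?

Check for roots in 𝔽_5: f(0) = 0 → root; f(1) = 2; f(2) = 0 → root; f(3) = 0 → root; f(4) = 0 → root.
f(0) = 0, so (x) divides f(x); f is reducible.

No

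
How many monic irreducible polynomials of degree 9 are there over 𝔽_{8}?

14913024

Gauss's count: N_{8}(9) = (1/9) Σ_{d|9} μ(9/d)·8^d.
Divisors of 9: 1, 3, 9; μ(9/d) for each: 0, -1, 1.
Σ = − 8^3 + 8^9 = 134217216.
N = 134217216/9 = 14913024.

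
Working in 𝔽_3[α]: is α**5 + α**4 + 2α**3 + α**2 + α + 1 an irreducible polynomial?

Write h(α) = α**5 + α**4 + 2α**3 + α**2 + α + 1.
Check for roots in 𝔽_3: h(0) = 1; h(1) = 1; h(2) = 2.
No roots, so no linear factors.
Monic irreducibles of degree 2 over GF(3): α**2 + 1, α**2 + α + 2, α**2 + 2α + 2.
None of them divide h (all give nonzero remainder).
No irreducible factor of degree ≤ 2 exists, so h is irreducible over GF(3).

Yes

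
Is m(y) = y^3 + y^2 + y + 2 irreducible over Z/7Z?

Check for roots in Z/7Z: m(0) = 2; m(1) = 5; m(2) = 2; m(3) = 6; m(4) = 2; m(5) = 3; m(6) = 1.
No roots. A degree-3 polynomial over a field with no linear factor is irreducible.

Yes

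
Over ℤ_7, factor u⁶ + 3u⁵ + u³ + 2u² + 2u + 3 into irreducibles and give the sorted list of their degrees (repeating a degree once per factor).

1, 1, 2, 2

Write h(u) = u⁶ + 3u⁵ + u³ + 2u² + 2u + 3.
Linear factors from roots: (u - 3), (u + 1).
Complete factorization: h(u) = (u + 1)·(u - 3)·(u² + u - 3)·(u² - 3u - 2).
Factor degrees with multiplicity: 1 + 1 + 2 + 2 = 6.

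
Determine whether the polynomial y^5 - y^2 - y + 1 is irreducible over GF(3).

Write g(y) = y^5 - y^2 - y + 1.
Check for roots in GF(3): g(0) = 1; g(1) = 0 → root; g(2) = 0 → root.
g(1) = 0, so (y − 1) divides g(y); g is reducible.

No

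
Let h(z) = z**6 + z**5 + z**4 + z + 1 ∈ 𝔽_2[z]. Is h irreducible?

Yes

Check for roots in 𝔽_2: h(0) = 1; h(1) = 1.
No roots, so no linear factors.
Monic irreducibles of degree 2 over GF(2): z**2 + z + 1.
None of them divide h (all give nonzero remainder).
Monic irreducibles of degree 3 over GF(2): z**3 + z + 1, z**3 + z**2 + 1.
None of them divide h (all give nonzero remainder).
No irreducible factor of degree ≤ 3 exists, so h is irreducible over GF(2).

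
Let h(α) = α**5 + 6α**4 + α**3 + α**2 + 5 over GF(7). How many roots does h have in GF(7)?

Evaluate at each of the 7 elements of GF(7):
h(0) = 5; h(1) = 0 → root; h(2) = 5; h(3) = 0 → root; h(4) = 6; h(5) = 2; h(6) = 3.
Roots: {1, 3}.

2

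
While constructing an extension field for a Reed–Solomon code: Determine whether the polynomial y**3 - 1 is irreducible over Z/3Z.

Write P(y) = y**3 - 1.
Check for roots in Z/3Z: P(0) = 2; P(1) = 0 → root; P(2) = 1.
P(1) = 0, so (y − 1) divides P(y); P is reducible.

No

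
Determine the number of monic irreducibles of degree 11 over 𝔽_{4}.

By the necklace-counting formula, N_4(11) = (1/11) Σ_{d|11} μ(11/d)·4^d.
Divisors of 11: 1, 11; μ(11/d) for each: -1, 1.
Σ = − 4^1 + 4^11 = 4194300.
N = 4194300/11 = 381300.

381300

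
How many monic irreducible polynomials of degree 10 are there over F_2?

99

x^(2^10) − x is the product of all monic irreducibles of degree dividing 10; Möbius inversion gives N = (1/10) Σ μ(10/d)·2^d.
Divisors of 10: 1, 2, 5, 10; μ(10/d) for each: 1, -1, -1, 1.
Σ = 2^1 − 2^2 − 2^5 + 2^10 = 990.
N = 990/10 = 99.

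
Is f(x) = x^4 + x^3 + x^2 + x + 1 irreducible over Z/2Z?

Yes

Check for roots in Z/2Z: f(0) = 1; f(1) = 1.
No roots, so no linear factors.
Monic irreducibles of degree 2 over GF(2): x^2 + x + 1.
None of them divide f (all give nonzero remainder).
No irreducible factor of degree ≤ 2 exists, so f is irreducible over GF(2).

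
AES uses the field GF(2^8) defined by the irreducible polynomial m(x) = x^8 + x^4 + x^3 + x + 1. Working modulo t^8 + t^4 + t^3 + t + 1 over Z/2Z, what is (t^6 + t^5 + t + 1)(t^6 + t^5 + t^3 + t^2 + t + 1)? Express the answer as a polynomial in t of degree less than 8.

Multiply in Z/2Z[t]: (t^6 + t^5 + t + 1)·(t^6 + t^5 + t^3 + t^2 + t + 1) = t^12 + t^10 + t^9 + t^7 + t^4 + 1.
Reduce using t^8 ≡ t^4 + t^3 + t + 1 (mod t^8 + t^4 + t^3 + t + 1).
Reduced: t^6 + t^5.

t^6 + t^5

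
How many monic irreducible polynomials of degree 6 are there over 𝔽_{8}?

By the necklace-counting formula, N_8(6) = (1/6) Σ_{d|6} μ(6/d)·8^d.
Divisors of 6: 1, 2, 3, 6; μ(6/d) for each: 1, -1, -1, 1.
Σ = 8^1 − 8^2 − 8^3 + 8^6 = 261576.
N = 261576/6 = 43596.

43596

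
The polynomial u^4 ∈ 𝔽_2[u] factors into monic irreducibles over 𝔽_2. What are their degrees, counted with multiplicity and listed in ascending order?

Write g(u) = u^4.
Roots in 𝔽_2: g(0) = 0 → root; g(1) = 1.
Linear factors from roots: (u).
Complete factorization: g(u) = (u)^4.
Factor degrees with multiplicity: 1 + 1 + 1 + 1 = 4.

1, 1, 1, 1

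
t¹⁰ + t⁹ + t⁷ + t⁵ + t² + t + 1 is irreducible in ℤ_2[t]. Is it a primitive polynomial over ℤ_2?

No

Write f(t) = t¹⁰ + t⁹ + t⁷ + t⁵ + t² + t + 1.
|GF(2^10)^×| = 2^10 − 1 = 1023. Prime factorization: 1023 = 3·11·31.
f is primitive ⇔ t has order 1023 in GF(2)[t]/(f), i.e. t^(1023/q) ≠ 1 for each prime q | 1023.
t^(341) mod f = t⁹ + t⁷ + t⁶ + t⁵ + t³ + 1.
t^(93) mod f = 1
t^(33) mod f = t⁶ + t³ + 1.
Since t^(93) = 1, the order of t divides 93 < 1023; not primitive.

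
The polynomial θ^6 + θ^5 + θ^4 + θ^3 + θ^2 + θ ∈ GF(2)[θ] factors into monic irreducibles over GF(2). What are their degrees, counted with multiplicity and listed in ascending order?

Write g(θ) = θ^6 + θ^5 + θ^4 + θ^3 + θ^2 + θ.
Roots in GF(2): g(0) = 0 → root; g(1) = 0 → root.
Linear factors from roots: (θ), (θ + 1).
Complete factorization: g(θ) = (θ)·(θ + 1)·(θ^2 + θ + 1)^2.
Factor degrees with multiplicity: 1 + 1 + 2 + 2 = 6.

1, 1, 2, 2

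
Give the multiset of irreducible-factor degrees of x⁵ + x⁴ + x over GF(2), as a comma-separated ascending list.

1, 4

Write h(x) = x⁵ + x⁴ + x.
Roots in GF(2): h(0) = 0 → root; h(1) = 1.
Linear factors from roots: (x).
Complete factorization: h(x) = (x)·(x⁴ + x³ + 1).
Factor degrees with multiplicity: 1 + 4 = 5.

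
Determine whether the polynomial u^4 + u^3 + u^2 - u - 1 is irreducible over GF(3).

Write f(u) = u^4 + u^3 + u^2 - u - 1.
Check for roots in GF(3): f(0) = 2; f(1) = 1; f(2) = 1.
No roots, so no linear factors.
Monic irreducibles of degree 2 over GF(3): u^2 + 1, u^2 + u - 1, u^2 - u - 1.
None of them divide f (all give nonzero remainder).
No irreducible factor of degree ≤ 2 exists, so f is irreducible over GF(3).

Yes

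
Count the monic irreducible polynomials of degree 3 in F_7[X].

112

The number of monic irreducibles of degree 3 over GF(7) is (1/3)·Σ_{d∣3} μ(3/d) 7^d.
Divisors of 3: 1, 3; μ(3/d) for each: -1, 1.
Σ = − 7^1 + 7^3 = 336.
N = 336/3 = 112.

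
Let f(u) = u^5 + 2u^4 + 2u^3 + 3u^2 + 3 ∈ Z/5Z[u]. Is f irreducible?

No

Check for roots in Z/5Z: f(0) = 3; f(1) = 1; f(2) = 0 → root; f(3) = 4; f(4) = 0 → root.
f(2) = 0, so (u − 2) divides f(u); f is reducible.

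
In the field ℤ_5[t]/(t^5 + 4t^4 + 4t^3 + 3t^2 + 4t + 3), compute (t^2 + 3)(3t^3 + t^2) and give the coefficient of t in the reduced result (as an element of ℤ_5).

Multiply in ℤ_5[t]: (t^2 + 3)·(3t^3 + t^2) = 3t^5 + t^4 + 4t^3 + 3t^2.
Reduce using t^5 ≡ t^4 + t^3 + 2t^2 + t + 2 (mod t^5 + 4t^4 + 4t^3 + 3t^2 + 4t + 3).
Reduced: 4t^4 + 2t^3 + 4t^2 + 3t + 1.

3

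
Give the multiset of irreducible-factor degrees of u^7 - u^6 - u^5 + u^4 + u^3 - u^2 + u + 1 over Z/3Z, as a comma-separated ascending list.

Write g(u) = u^7 - u^6 - u^5 + u^4 + u^3 - u^2 + u + 1.
Roots in Z/3Z: g(0) = 1; g(1) = 2; g(2) = 1.
Complete factorization: g(u) = (u^7 - u^6 - u^5 + u^4 + u^3 - u^2 + u + 1).
Factor degrees with multiplicity: 7 = 7.

7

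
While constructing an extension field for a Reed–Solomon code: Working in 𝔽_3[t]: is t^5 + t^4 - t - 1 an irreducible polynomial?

No

Write g(t) = t^5 + t^4 - t - 1.
Check for roots in 𝔽_3: g(0) = 2; g(1) = 0 → root; g(2) = 0 → root.
g(1) = 0, so (t − 1) divides g(t); g is reducible.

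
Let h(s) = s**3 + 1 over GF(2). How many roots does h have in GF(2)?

Evaluate at each of the 2 elements of GF(2):
h(0) = 1; h(1) = 0 → root.
Roots: {1}.

1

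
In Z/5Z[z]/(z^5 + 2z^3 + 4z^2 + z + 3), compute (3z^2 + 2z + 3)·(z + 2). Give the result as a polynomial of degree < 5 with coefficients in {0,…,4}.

Multiply in Z/5Z[z]: (3z^2 + 2z + 3)·(z + 2) = 3z^3 + 3z^2 + 2z + 1.
Reduced: 3z^3 + 3z^2 + 2z + 1.

3z^3 + 3z^2 + 2z + 1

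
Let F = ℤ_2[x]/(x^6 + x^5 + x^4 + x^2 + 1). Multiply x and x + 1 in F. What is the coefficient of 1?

Multiply in ℤ_2[x]: (x)·(x + 1) = x^2 + x.
Reduced: x^2 + x.

0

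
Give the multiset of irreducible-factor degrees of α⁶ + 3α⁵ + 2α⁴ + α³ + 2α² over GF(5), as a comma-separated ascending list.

Write f(α) = α⁶ + 3α⁵ + 2α⁴ + α³ + 2α².
Roots in GF(5): f(0) = 0 → root; f(1) = 4; f(2) = 3; f(3) = 0 → root; f(4) = 1.
Linear factors from roots: (α), (α + 2).
Complete factorization: f(α) = (α + 2)·(α)^2·(α³ + α² + 1).
Factor degrees with multiplicity: 1 + 1 + 1 + 3 = 6.

1, 1, 1, 3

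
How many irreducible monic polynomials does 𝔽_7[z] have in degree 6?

19544

The number of monic irreducibles of degree 6 over GF(7) is (1/6)·Σ_{d∣6} μ(6/d) 7^d.
Divisors of 6: 1, 2, 3, 6; μ(6/d) for each: 1, -1, -1, 1.
Σ = 7^1 − 7^2 − 7^3 + 7^6 = 117264.
N = 117264/6 = 19544.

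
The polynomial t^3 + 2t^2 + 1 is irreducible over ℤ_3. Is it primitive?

Write f(t) = t^3 + 2t^2 + 1.
|GF(3^3)^×| = 3^3 − 1 = 26. Prime factorization: 26 = 2·13.
f is primitive ⇔ t has order 26 in GF(3)[t]/(f), i.e. t^(26/q) ≠ 1 for each prime q | 26.
t^(13) mod f = 2.
t^(2) mod f = t^2.
None equal 1, so t has full order 26; f is primitive.

Yes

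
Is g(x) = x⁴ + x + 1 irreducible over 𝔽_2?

Yes

Check for roots in 𝔽_2: g(0) = 1; g(1) = 1.
No roots, so no linear factors.
Monic irreducibles of degree 2 over GF(2): x² + x + 1.
None of them divide g (all give nonzero remainder).
No irreducible factor of degree ≤ 2 exists, so g is irreducible over GF(2).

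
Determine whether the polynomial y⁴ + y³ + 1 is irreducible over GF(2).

Yes

Write h(y) = y⁴ + y³ + 1.
Check for roots in GF(2): h(0) = 1; h(1) = 1.
No roots, so no linear factors.
Monic irreducibles of degree 2 over GF(2): y² + y + 1.
None of them divide h (all give nonzero remainder).
No irreducible factor of degree ≤ 2 exists, so h is irreducible over GF(2).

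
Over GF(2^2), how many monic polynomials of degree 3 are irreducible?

20

Gauss's count: N_{4}(3) = (1/3) Σ_{d|3} μ(3/d)·4^d.
Divisors of 3: 1, 3; μ(3/d) for each: -1, 1.
Σ = − 4^1 + 4^3 = 60.
N = 60/3 = 20.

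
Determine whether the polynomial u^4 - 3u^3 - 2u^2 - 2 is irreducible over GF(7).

Write g(u) = u^4 - 3u^3 - 2u^2 - 2.
Check for roots in GF(7): g(0) = 5; g(1) = 1; g(2) = 3; g(3) = 1; g(4) = 2; g(5) = 2; g(6) = 0 → root.
g(6) = 0, so (u − 6) divides g(u); g is reducible.

No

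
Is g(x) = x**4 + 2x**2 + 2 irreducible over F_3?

Check for roots in F_3: g(0) = 2; g(1) = 2; g(2) = 2.
No roots, so no linear factors.
Monic irreducibles of degree 2 over GF(3): x**2 + 1, x**2 + x + 2, x**2 + 2x + 2.
None of them divide g (all give nonzero remainder).
No irreducible factor of degree ≤ 2 exists, so g is irreducible over GF(3).

Yes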